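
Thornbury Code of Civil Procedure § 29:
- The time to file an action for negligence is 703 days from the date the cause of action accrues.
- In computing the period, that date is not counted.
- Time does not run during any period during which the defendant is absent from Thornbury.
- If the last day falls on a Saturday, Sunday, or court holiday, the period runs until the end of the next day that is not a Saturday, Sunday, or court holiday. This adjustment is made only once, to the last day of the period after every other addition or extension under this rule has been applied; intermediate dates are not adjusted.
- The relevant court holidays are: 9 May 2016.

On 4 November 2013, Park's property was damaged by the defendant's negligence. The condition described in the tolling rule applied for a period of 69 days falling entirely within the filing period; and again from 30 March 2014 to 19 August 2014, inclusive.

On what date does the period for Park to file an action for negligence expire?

703 days after 4 November 2013 is October 8, 2015.
Tolling adds 69 days: October 8, 2015 + 69 days = December 16, 2015.
From March 30, 2014 through August 19, 2014 inclusive is 143 days; tolling adds 143 days: December 16, 2015 + 143 days = May 7, 2016.
May 7, 2016 is Saturday; May 8, 2016 is Sunday; May 9, 2016 is a listed holiday. The next qualifying day is May 10, 2016.

May 10, 2016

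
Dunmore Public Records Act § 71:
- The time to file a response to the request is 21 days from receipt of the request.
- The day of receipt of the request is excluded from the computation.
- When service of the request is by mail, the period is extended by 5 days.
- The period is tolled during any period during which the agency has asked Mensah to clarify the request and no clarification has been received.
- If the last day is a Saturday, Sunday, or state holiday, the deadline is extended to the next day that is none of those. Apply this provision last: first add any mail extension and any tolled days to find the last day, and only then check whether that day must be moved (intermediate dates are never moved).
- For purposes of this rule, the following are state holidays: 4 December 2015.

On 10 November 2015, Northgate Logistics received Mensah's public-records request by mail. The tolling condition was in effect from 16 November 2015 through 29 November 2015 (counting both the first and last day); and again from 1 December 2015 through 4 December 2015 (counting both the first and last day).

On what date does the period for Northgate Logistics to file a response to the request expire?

21 days after 10 November 2015 is December 1, 2015.
Service was by mail, adding 5 days: December 1, 2015 + 5 days = December 6, 2015.
From November 16, 2015 through November 29, 2015 inclusive is 14 days; tolling adds 14 days: December 6, 2015 + 14 days = December 20, 2015.
From December 1, 2015 through December 4, 2015 inclusive is 4 days; tolling adds 4 days: December 20, 2015 + 4 days = December 24, 2015.
December 24, 2015 is a Thursday and not a state holiday, so no extension applies.

December 24, 2015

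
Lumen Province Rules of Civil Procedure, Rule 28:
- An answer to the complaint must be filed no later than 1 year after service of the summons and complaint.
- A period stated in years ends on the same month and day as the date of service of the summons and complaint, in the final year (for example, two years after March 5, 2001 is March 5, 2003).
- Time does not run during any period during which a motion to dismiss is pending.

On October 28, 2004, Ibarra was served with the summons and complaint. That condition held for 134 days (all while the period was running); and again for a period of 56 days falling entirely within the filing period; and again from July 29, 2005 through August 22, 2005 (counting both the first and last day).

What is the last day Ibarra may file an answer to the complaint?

May 31, 2006

1 year after October 28, 2004 is October 28, 2005.
Tolling adds 134 days: October 28, 2005 + 134 days = March 11, 2006.
Tolling adds 56 days: March 11, 2006 + 56 days = May 6, 2006.
From July 29, 2005 through August 22, 2005 inclusive is 25 days; tolling adds 25 days: May 6, 2006 + 25 days = May 31, 2006.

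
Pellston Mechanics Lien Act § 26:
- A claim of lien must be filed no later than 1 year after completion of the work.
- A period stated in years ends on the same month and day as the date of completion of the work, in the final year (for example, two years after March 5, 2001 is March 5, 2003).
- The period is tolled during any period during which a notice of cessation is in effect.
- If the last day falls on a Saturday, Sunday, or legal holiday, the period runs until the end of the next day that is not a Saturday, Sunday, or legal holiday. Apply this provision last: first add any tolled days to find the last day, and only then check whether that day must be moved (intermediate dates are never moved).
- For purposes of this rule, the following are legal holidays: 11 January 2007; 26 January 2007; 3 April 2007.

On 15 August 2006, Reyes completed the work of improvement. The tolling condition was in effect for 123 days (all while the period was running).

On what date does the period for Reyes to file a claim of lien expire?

1 year after 15 August 2006 is August 15, 2007.
Tolling adds 123 days: August 15, 2007 + 123 days = December 16, 2007.
December 16, 2007 is Sunday. The next qualifying day is December 17, 2007.

December 17, 2007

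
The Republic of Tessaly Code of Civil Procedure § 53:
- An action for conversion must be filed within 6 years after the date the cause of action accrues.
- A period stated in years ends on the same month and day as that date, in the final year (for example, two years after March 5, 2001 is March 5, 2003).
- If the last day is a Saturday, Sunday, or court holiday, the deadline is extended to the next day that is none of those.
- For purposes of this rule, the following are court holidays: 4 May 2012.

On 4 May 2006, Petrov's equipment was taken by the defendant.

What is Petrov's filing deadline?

May 7, 2012

6 years after 4 May 2006 is May 4, 2012.
May 4, 2012 is a listed holiday; May 5, 2012 is Saturday; May 6, 2012 is Sunday. The next qualifying day is May 7, 2012.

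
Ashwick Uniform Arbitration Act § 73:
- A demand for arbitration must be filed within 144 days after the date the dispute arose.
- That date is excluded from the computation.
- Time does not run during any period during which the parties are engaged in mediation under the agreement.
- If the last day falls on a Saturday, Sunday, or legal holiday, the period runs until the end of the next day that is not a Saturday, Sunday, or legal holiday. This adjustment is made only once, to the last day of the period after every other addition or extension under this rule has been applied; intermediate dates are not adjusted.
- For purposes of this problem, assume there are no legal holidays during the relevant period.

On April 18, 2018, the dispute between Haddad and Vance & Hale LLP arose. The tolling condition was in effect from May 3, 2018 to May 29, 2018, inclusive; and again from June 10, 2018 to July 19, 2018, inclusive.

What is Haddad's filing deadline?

November 15, 2018

144 days after April 18, 2018 is September 9, 2018.
From May 3, 2018 through May 29, 2018 inclusive is 27 days; tolling adds 27 days: September 9, 2018 + 27 days = October 6, 2018.
From June 10, 2018 through July 19, 2018 inclusive is 40 days; tolling adds 40 days: October 6, 2018 + 40 days = November 15, 2018.
November 15, 2018 is a Thursday and not a legal holiday, so no extension applies.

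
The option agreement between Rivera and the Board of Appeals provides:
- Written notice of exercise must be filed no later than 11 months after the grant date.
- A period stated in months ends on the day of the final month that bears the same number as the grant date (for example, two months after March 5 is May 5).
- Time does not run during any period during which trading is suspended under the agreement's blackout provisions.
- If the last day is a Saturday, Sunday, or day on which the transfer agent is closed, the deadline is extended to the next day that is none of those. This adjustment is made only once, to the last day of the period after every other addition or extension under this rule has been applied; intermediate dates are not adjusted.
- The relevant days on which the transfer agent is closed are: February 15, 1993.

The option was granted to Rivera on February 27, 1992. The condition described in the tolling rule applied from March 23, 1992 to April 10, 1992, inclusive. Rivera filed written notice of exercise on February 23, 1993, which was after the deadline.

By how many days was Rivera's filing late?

11 months after February 27, 1992 is January 27, 1993.
From March 23, 1992 through April 10, 1992 inclusive is 19 days; tolling adds 19 days: January 27, 1993 + 19 days = February 15, 1993.
February 15, 1993 is a listed holiday. The next qualifying day is February 16, 1993.
The deadline is February 16, 1993; from February 16, 1993 to February 23, 1993 is 7 days.

7 days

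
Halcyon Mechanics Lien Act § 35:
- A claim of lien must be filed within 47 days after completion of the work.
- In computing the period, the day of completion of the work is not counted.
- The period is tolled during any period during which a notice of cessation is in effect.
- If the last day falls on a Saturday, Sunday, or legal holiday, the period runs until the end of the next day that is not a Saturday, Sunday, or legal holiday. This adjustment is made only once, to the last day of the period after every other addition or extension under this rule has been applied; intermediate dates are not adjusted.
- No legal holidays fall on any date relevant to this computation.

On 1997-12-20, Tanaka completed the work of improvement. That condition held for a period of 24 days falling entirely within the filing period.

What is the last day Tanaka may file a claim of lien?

March 2, 1998

47 days after 1997-12-20 is February 5, 1998.
Tolling adds 24 days: February 5, 1998 + 24 days = March 1, 1998.
March 1, 1998 is Sunday. The next qualifying day is March 2, 1998.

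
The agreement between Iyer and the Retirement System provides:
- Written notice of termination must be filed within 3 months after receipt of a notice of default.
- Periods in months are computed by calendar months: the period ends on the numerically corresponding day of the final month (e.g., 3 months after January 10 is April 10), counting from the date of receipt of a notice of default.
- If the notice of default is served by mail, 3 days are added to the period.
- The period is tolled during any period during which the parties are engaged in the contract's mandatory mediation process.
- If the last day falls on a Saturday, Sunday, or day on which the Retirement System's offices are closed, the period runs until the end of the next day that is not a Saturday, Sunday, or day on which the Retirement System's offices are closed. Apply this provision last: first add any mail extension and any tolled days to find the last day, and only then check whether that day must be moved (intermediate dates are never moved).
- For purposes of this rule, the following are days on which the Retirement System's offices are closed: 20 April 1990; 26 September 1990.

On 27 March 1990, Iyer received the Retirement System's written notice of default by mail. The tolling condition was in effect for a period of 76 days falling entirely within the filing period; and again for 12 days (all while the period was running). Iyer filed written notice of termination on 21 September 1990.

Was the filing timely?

3 months after 27 March 1990 is June 27, 1990.
Service was by mail, adding 3 days: June 27, 1990 + 3 days = June 30, 1990.
Tolling adds 76 days: June 30, 1990 + 76 days = September 14, 1990.
Tolling adds 12 days: September 14, 1990 + 12 days = September 26, 1990.
September 26, 1990 is a listed holiday. The next qualifying day is September 27, 1990.
The deadline is September 27, 1990; the filing on September 21, 1990 is on or before that date.

Yes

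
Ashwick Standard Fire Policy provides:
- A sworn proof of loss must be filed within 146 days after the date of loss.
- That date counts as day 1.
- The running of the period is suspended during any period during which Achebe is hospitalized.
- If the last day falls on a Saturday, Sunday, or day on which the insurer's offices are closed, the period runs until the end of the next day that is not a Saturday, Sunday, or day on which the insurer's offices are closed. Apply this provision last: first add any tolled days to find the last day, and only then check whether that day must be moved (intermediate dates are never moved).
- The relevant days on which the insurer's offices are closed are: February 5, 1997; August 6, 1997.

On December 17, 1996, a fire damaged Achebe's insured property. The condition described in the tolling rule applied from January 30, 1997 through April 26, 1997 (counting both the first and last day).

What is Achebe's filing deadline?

Counting December 17, 1996 as day 1, day 146 is May 11, 1997.
From January 30, 1997 through April 26, 1997 inclusive is 87 days; tolling adds 87 days: May 11, 1997 + 87 days = August 6, 1997.
August 6, 1997 is a listed holiday. The next qualifying day is August 7, 1997.

August 7, 1997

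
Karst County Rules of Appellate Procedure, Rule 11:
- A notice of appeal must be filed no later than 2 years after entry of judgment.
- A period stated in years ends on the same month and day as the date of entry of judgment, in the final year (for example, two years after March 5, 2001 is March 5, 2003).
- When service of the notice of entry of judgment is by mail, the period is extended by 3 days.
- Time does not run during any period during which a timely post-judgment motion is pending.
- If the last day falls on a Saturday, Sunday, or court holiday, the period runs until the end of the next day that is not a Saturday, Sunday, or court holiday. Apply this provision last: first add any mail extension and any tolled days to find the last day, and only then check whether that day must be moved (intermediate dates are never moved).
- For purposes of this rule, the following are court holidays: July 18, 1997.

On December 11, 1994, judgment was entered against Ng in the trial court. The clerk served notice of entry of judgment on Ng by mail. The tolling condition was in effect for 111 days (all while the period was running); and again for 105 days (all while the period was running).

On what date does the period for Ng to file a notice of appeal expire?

2 years after December 11, 1994 is December 11, 1996.
Service was by mail, adding 3 days: December 11, 1996 + 3 days = December 14, 1996.
Tolling adds 111 days: December 14, 1996 + 111 days = April 4, 1997.
Tolling adds 105 days: April 4, 1997 + 105 days = July 18, 1997.
July 18, 1997 is a listed holiday; July 19, 1997 is Saturday; July 20, 1997 is Sunday. The next qualifying day is July 21, 1997.

July 21, 1997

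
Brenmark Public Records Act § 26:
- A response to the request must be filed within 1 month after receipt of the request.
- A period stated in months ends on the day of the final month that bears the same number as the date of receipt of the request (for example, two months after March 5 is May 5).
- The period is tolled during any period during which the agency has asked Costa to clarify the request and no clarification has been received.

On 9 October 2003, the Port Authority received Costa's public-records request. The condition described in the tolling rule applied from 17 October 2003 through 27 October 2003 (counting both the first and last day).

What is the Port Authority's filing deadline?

November 20, 2003

1 month after 9 October 2003 is November 9, 2003.
From October 17, 2003 through October 27, 2003 inclusive is 11 days; tolling adds 11 days: November 9, 2003 + 11 days = November 20, 2003.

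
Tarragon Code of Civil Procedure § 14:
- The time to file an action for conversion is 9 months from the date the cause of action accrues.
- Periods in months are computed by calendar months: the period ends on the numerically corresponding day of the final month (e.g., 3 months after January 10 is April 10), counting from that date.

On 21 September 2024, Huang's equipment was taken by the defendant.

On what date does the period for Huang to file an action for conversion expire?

9 months after 21 September 2024 is June 21, 2025.

June 21, 2025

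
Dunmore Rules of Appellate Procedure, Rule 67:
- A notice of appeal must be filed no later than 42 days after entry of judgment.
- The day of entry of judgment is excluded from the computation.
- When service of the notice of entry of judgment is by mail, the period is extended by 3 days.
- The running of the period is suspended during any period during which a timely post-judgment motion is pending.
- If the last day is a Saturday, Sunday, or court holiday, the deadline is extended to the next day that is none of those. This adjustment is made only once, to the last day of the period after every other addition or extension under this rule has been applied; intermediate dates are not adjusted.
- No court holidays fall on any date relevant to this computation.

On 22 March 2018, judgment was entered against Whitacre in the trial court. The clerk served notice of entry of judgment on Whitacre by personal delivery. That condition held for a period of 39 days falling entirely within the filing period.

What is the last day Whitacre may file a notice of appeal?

42 days after 22 March 2018 is May 3, 2018.
Service was not by mail, so no mail extension applies.
Tolling adds 39 days: May 3, 2018 + 39 days = June 11, 2018.
June 11, 2018 is a Monday and not a court holiday, so no extension applies.

June 11, 2018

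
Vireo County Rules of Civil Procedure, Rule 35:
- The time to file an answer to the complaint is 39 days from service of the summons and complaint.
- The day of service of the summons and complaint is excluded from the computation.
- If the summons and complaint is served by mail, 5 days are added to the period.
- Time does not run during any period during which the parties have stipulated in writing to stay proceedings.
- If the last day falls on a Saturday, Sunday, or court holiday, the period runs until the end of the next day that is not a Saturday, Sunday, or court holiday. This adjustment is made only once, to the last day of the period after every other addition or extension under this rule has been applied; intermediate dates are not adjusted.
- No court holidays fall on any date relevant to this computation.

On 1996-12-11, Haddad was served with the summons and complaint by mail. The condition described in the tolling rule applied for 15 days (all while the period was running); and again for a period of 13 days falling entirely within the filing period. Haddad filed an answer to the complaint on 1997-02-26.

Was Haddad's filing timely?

No

39 days after 1996-12-11 is January 19, 1997.
Service was by mail, adding 5 days: January 19, 1997 + 5 days = January 24, 1997.
Tolling adds 15 days: January 24, 1997 + 15 days = February 8, 1997.
Tolling adds 13 days: February 8, 1997 + 13 days = February 21, 1997.
February 21, 1997 is a Friday and not a court holiday, so no extension applies.
The deadline is February 21, 1997; the filing on February 26, 1997 is after that date.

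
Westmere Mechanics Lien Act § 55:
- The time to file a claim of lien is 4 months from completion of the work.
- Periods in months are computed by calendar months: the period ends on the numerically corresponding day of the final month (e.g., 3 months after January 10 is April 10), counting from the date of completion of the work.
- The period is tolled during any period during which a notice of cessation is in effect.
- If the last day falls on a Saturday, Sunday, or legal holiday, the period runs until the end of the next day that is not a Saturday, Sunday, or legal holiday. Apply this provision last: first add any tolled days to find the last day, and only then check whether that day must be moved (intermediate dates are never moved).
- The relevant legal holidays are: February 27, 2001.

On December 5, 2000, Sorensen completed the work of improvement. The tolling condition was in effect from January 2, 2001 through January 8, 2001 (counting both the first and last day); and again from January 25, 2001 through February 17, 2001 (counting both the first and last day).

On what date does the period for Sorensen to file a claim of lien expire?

4 months after December 5, 2000 is April 5, 2001.
From January 2, 2001 through January 8, 2001 inclusive is 7 days; tolling adds 7 days: April 5, 2001 + 7 days = April 12, 2001.
From January 25, 2001 through February 17, 2001 inclusive is 24 days; tolling adds 24 days: April 12, 2001 + 24 days = May 6, 2001.
May 6, 2001 is Sunday. The next qualifying day is May 7, 2001.

May 7, 2001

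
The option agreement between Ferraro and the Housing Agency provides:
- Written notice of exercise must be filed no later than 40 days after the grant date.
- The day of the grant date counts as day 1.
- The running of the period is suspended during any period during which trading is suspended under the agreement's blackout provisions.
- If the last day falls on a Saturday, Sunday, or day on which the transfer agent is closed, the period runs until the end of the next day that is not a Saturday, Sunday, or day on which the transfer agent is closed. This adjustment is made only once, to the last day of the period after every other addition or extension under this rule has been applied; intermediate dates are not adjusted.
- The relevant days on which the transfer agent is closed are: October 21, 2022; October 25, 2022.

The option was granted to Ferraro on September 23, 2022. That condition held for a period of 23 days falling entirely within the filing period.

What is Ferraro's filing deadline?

November 24, 2022

Counting September 23, 2022 as day 1, day 40 is November 1, 2022.
Tolling adds 23 days: November 1, 2022 + 23 days = November 24, 2022.
November 24, 2022 is a Thursday and not a day on which the transfer agent is closed, so no extension applies.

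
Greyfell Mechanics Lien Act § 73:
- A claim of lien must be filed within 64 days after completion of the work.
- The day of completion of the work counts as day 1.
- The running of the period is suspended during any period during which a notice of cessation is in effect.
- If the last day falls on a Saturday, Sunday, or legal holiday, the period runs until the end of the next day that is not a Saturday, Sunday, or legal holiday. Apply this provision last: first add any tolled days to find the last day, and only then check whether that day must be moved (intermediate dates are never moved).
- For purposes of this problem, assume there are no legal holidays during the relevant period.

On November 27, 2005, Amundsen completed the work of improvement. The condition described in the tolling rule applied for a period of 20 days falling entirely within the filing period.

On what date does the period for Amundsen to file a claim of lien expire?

February 20, 2006

Counting November 27, 2005 as day 1, day 64 is January 29, 2006.
Tolling adds 20 days: January 29, 2006 + 20 days = February 18, 2006.
February 18, 2006 is Saturday; February 19, 2006 is Sunday. The next qualifying day is February 20, 2006.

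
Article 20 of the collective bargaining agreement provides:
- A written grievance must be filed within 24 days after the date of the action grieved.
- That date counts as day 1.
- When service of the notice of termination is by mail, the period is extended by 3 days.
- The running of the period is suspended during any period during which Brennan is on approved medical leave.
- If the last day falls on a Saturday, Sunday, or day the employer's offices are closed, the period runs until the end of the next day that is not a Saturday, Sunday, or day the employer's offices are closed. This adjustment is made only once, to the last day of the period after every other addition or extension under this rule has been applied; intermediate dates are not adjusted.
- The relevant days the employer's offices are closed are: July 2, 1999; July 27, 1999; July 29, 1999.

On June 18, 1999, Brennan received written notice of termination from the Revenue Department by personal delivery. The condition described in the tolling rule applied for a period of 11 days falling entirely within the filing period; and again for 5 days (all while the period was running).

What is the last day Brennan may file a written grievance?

July 28, 1999

Counting June 18, 1999 as day 1, day 24 is July 11, 1999.
Service was not by mail, so no mail extension applies.
Tolling adds 11 days: July 11, 1999 + 11 days = July 22, 1999.
Tolling adds 5 days: July 22, 1999 + 5 days = July 27, 1999.
July 27, 1999 is a listed holiday. The next qualifying day is July 28, 1999.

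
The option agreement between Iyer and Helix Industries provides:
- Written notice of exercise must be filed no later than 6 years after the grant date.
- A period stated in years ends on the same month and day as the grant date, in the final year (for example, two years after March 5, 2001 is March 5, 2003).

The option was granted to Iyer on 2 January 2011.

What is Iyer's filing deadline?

January 2, 2017

6 years after 2 January 2011 is January 2, 2017.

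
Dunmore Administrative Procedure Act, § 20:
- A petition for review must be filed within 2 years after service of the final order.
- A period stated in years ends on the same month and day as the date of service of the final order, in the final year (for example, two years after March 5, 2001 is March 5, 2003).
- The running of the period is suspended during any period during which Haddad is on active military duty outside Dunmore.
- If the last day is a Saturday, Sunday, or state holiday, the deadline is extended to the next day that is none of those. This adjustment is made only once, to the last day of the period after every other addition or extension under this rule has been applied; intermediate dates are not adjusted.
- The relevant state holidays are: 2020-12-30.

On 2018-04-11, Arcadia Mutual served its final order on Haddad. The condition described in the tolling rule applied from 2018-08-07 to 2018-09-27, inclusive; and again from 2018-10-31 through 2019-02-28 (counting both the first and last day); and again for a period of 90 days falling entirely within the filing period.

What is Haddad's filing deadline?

December 31, 2020

2 years after 2018-04-11 is April 11, 2020.
From August 7, 2018 through September 27, 2018 inclusive is 52 days; tolling adds 52 days: April 11, 2020 + 52 days = June 2, 2020.
From October 31, 2018 through February 28, 2019 inclusive is 121 days; tolling adds 121 days: June 2, 2020 + 121 days = October 1, 2020.
Tolling adds 90 days: October 1, 2020 + 90 days = December 30, 2020.
December 30, 2020 is a listed holiday. The next qualifying day is December 31, 2020.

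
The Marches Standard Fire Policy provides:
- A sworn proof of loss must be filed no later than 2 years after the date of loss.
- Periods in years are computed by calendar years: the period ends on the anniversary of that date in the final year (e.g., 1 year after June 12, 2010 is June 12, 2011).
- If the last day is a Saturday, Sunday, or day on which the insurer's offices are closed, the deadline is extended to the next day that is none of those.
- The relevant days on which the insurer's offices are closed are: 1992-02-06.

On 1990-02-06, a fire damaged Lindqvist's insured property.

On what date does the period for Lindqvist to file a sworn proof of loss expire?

February 7, 1992

2 years after 1990-02-06 is February 6, 1992.
February 6, 1992 is a listed holiday. The next qualifying day is February 7, 1992.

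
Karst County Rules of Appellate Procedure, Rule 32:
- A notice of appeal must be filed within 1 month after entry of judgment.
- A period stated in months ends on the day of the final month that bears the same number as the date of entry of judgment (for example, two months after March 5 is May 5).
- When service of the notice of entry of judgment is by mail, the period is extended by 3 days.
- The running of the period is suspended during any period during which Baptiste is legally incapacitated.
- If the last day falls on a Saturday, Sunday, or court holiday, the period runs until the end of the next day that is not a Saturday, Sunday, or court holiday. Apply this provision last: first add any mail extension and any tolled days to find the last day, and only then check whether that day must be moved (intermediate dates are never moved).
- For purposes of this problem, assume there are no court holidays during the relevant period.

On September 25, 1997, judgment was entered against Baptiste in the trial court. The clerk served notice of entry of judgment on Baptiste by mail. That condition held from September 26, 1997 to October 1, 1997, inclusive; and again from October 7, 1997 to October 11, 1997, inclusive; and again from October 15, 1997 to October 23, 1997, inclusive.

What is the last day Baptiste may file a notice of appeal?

November 17, 1997

1 month after September 25, 1997 is October 25, 1997.
Service was by mail, adding 3 days: October 25, 1997 + 3 days = October 28, 1997.
From September 26, 1997 through October 1, 1997 inclusive is 6 days; tolling adds 6 days: October 28, 1997 + 6 days = November 3, 1997.
From October 7, 1997 through October 11, 1997 inclusive is 5 days; tolling adds 5 days: November 3, 1997 + 5 days = November 8, 1997.
From October 15, 1997 through October 23, 1997 inclusive is 9 days; tolling adds 9 days: November 8, 1997 + 9 days = November 17, 1997.
November 17, 1997 is a Monday and not a court holiday, so no extension applies.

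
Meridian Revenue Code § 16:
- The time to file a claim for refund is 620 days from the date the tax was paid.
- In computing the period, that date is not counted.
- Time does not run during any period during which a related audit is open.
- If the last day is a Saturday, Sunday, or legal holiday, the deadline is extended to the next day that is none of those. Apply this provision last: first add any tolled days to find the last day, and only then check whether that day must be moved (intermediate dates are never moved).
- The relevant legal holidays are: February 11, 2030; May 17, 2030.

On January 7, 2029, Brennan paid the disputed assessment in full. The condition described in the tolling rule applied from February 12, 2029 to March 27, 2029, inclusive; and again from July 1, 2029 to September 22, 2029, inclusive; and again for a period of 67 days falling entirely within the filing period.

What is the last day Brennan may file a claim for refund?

April 2, 2031

620 days after January 7, 2029 is September 19, 2030.
From February 12, 2029 through March 27, 2029 inclusive is 44 days; tolling adds 44 days: September 19, 2030 + 44 days = November 2, 2030.
From July 1, 2029 through September 22, 2029 inclusive is 84 days; tolling adds 84 days: November 2, 2030 + 84 days = January 25, 2031.
Tolling adds 67 days: January 25, 2031 + 67 days = April 2, 2031.
April 2, 2031 is a Wednesday and not a legal holiday, so no extension applies.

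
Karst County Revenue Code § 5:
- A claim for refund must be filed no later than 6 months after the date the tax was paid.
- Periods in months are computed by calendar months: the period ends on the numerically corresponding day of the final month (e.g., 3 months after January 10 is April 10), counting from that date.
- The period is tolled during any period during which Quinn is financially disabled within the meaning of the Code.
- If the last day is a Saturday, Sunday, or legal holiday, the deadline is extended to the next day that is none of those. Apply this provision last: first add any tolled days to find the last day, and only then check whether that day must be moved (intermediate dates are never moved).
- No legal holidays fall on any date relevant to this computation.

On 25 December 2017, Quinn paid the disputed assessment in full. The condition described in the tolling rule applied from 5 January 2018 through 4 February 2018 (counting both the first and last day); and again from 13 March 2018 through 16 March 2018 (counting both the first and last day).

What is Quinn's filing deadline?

6 months after 25 December 2017 is June 25, 2018.
From January 5, 2018 through February 4, 2018 inclusive is 31 days; tolling adds 31 days: June 25, 2018 + 31 days = July 26, 2018.
From March 13, 2018 through March 16, 2018 inclusive is 4 days; tolling adds 4 days: July 26, 2018 + 4 days = July 30, 2018.
July 30, 2018 is a Monday and not a legal holiday, so no extension applies.

July 30, 2018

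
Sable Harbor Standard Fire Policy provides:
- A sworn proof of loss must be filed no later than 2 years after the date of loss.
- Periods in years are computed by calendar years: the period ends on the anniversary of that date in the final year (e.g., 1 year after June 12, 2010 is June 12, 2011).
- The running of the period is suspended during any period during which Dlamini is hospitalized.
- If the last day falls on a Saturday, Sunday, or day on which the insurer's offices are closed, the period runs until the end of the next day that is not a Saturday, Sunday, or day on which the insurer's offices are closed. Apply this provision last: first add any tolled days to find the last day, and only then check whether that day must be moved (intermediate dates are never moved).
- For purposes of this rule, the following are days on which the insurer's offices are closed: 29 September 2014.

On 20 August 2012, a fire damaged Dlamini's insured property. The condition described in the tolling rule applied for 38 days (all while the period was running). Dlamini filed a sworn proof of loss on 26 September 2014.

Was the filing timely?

2 years after 20 August 2012 is August 20, 2014.
Tolling adds 38 days: August 20, 2014 + 38 days = September 27, 2014.
September 27, 2014 is Saturday; September 28, 2014 is Sunday; September 29, 2014 is a listed holiday. The next qualifying day is September 30, 2014.
The deadline is September 30, 2014; the filing on September 26, 2014 is on or before that date.

Yes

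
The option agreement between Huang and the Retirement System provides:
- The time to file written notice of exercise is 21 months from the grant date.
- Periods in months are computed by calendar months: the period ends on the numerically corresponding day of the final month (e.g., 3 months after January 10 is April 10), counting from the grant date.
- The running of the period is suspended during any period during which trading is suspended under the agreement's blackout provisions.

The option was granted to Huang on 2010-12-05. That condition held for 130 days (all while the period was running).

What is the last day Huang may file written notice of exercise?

21 months after 2010-12-05 is September 5, 2012.
Tolling adds 130 days: September 5, 2012 + 130 days = January 13, 2013.

January 13, 2013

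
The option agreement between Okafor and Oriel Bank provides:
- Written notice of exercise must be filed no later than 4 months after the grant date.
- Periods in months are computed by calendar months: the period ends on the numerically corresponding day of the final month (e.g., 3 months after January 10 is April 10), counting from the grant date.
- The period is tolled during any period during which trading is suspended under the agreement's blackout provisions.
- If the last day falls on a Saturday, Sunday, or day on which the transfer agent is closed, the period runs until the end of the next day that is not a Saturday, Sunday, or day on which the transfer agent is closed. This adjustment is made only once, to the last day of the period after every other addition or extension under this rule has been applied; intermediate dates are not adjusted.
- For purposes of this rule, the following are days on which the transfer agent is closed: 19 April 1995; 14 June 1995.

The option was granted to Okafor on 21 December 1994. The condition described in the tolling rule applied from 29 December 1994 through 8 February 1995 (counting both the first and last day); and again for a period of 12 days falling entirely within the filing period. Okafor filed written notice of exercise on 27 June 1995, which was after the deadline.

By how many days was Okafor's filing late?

4 months after 21 December 1994 is April 21, 1995.
From December 29, 1994 through February 8, 1995 inclusive is 42 days; tolling adds 42 days: April 21, 1995 + 42 days = June 2, 1995.
Tolling adds 12 days: June 2, 1995 + 12 days = June 14, 1995.
June 14, 1995 is a listed holiday. The next qualifying day is June 15, 1995.
The deadline is June 15, 1995; from June 15, 1995 to June 27, 1995 is 12 days.

12 days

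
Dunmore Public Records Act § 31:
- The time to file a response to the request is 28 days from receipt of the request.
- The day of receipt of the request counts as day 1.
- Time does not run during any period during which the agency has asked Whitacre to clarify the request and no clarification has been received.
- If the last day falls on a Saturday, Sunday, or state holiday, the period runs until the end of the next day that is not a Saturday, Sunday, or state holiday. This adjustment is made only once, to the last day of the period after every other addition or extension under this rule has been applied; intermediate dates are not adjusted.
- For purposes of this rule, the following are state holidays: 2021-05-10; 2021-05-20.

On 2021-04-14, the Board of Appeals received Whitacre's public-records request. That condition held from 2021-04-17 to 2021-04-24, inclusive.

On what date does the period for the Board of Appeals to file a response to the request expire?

May 19, 2021

Counting 2021-04-14 as day 1, day 28 is May 11, 2021.
From April 17, 2021 through April 24, 2021 inclusive is 8 days; tolling adds 8 days: May 11, 2021 + 8 days = May 19, 2021.
May 19, 2021 is a Wednesday and not a state holiday, so no extension applies.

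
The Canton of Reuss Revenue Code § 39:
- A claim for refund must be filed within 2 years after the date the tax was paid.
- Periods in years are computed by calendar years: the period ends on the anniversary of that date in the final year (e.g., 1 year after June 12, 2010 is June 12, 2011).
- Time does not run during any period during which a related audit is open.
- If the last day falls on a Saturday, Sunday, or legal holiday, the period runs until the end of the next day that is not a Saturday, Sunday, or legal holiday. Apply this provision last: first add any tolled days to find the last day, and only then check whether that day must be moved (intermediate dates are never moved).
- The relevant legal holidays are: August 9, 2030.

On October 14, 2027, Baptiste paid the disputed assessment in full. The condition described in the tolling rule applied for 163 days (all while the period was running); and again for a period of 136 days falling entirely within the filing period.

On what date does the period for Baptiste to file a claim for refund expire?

August 12, 2030

2 years after October 14, 2027 is October 14, 2029.
Tolling adds 163 days: October 14, 2029 + 163 days = March 26, 2030.
Tolling adds 136 days: March 26, 2030 + 136 days = August 9, 2030.
August 9, 2030 is a listed holiday; August 10, 2030 is Saturday; August 11, 2030 is Sunday. The next qualifying day is August 12, 2030.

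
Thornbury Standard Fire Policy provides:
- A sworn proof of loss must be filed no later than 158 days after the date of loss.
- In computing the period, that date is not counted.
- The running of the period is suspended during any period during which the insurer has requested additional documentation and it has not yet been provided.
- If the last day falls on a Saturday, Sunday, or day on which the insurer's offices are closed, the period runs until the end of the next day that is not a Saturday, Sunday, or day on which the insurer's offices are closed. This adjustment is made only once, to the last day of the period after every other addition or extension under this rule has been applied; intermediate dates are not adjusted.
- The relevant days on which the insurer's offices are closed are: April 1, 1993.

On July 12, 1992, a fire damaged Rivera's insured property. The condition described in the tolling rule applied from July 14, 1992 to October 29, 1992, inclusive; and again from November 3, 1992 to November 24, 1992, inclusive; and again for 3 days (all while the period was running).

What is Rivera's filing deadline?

April 29, 1993

158 days after July 12, 1992 is December 17, 1992.
From July 14, 1992 through October 29, 1992 inclusive is 108 days; tolling adds 108 days: December 17, 1992 + 108 days = April 4, 1993.
From November 3, 1992 through November 24, 1992 inclusive is 22 days; tolling adds 22 days: April 4, 1993 + 22 days = April 26, 1993.
Tolling adds 3 days: April 26, 1993 + 3 days = April 29, 1993.
April 29, 1993 is a Thursday and not a day on which the insurer's offices are closed, so no extension applies.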